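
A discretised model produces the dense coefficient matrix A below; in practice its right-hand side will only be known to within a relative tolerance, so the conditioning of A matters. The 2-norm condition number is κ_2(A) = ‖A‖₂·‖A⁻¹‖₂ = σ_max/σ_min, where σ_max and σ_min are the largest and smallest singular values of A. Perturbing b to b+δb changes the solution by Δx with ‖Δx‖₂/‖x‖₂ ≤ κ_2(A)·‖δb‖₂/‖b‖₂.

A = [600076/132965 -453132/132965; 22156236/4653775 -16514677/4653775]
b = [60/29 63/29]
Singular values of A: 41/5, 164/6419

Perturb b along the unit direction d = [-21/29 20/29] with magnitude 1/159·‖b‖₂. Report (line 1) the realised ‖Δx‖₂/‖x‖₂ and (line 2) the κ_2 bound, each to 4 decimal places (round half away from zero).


from the listed singular values, σ₁ = 41/5, σ_n = 164/6419
κ = σ_max/σ_min = (41/5)/(164/6419) = 320.9500
bound on ‖Δx‖/‖x‖: κ·ε = 320.9500·1/159 = 2.0186
solve Ax = b  →  x = [0.2927 -0.2195]
‖b‖ = 3.0000, ‖x‖ = 0.3659
Δx = A⁻¹·δb where δb = 1/159·3.0000·d; ‖Δx‖ = 0.7385
relative error = 2.0186
realised/bound = 1 exactly: the bound is attained for this b and d

2.0186
2.0186


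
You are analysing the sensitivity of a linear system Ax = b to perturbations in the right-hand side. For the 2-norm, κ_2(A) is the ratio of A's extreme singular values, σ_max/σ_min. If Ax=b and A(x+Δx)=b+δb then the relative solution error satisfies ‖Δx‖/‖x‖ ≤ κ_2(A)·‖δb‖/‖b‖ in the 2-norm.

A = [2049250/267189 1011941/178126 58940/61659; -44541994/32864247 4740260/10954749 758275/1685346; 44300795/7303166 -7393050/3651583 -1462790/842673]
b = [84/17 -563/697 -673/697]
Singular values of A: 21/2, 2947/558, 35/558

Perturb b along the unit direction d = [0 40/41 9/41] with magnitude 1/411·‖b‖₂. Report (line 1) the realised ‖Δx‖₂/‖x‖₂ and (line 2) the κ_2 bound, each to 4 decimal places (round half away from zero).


0.0124
0.4073

σ_max = 21/2, σ_min = 35/558
condition number: (21/2) ÷ (35/558) = 167.4000
perturbation bound = 167.4000·1/411 = 0.4073
solve Ax = b  →  x = [-2.2084 6.2907 -14.4980]
2-norm of b is 5.0990; of x, 15.9575
Δx = A⁻¹·δb where δb = 1/411·5.0990·d; ‖Δx‖ = 0.1978
realised ‖Δx‖/‖x‖ = 0.0124
tightness: 0.0124 against a bound of 0.4073 (unrounded ratio ≈ 0.0304)


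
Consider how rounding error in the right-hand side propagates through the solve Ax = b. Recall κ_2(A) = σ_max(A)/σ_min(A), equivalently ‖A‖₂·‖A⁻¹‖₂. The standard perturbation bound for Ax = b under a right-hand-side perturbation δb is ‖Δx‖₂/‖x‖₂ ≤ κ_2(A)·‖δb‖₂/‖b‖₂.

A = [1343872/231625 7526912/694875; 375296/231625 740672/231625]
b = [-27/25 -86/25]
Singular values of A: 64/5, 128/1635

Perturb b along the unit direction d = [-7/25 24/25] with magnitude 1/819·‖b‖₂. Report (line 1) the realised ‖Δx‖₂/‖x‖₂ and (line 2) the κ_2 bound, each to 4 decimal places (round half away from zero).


from the listed singular values, σ₁ = 64/5, σ_n = 128/1635
κ = σ_max/σ_min = (64/5)/(128/1635) = 163.5000
worst-case relative error ≤ 163.5000 × 1/819 = 0.1996
solve Ax = b  →  x = [33.7385 -18.1710]
‖b‖ = 3.6056, ‖x‖ = 38.3206
with δb = [-0.0012 0.0042], A·Δx = δb → ‖Δx‖ = 0.0562
dividing the unrounded norms, ‖Δx‖/‖x‖ = 0.0015
realised/bound (from unrounded values) ≈ 0.0074

0.0015
0.1996


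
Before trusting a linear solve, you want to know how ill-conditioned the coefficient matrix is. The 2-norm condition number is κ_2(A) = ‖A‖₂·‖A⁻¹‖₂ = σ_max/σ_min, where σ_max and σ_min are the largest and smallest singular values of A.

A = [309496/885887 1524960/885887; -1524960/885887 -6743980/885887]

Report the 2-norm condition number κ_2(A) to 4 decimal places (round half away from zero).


210.8000

AᵀA = [1440387136/466862449 6398732160/466862449; 6398732160/466862449 28439482000/466862449]; tr = 17775056/277729, det = 25600/277729
solving λ² − 17775056/277729·λ + 25600/277729 = 0 gives λ = 64, 400/277729
κ = σ_max/σ_min = 8/(20/527) = 210.8000


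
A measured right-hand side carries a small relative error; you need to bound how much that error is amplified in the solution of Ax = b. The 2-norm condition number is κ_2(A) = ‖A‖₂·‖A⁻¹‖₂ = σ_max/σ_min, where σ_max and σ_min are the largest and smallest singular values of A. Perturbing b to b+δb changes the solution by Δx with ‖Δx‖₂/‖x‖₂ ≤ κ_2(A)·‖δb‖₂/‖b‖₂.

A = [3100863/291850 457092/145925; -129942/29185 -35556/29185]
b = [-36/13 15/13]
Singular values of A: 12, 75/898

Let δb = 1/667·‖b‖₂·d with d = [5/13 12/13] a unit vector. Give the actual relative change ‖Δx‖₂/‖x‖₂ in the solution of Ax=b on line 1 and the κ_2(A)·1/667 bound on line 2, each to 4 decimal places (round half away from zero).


0.2154
0.2154

σ_max = 12, σ_min = 75/898
κ = σ_max/σ_min = 12/(75/898) = 143.6800
perturbation bound = 143.6800·1/667 = 0.2154
solve Ax = b  →  x = [-0.2400 -0.0700]
2-norm of b is 3.0000; of x, 0.2500
δb = ε·‖b‖·d = [0.0017 0.0042]; solving A·Δx = δb gives ‖Δx‖ = 0.0539
dividing the unrounded norms, ‖Δx‖/‖x‖ = 0.2154
so the bound is sharp here: realised error equals the bound


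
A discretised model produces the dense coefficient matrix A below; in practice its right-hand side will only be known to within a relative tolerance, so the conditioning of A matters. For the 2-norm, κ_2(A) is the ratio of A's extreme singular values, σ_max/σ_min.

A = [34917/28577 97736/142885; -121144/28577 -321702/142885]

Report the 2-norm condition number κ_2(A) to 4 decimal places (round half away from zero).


168.1000

form AᵀA = [15895065625/816644929 8476983000/816644929; 8476983000/816644929 4521780100/816644929] with trace 70646525/2825761 and determinant 62500/2825761
char-poly roots: 25 and 2500/2825761
σ_max=√25=5, σ_min=√(2500/2825761)=(50/1681) → κ = 168.1000


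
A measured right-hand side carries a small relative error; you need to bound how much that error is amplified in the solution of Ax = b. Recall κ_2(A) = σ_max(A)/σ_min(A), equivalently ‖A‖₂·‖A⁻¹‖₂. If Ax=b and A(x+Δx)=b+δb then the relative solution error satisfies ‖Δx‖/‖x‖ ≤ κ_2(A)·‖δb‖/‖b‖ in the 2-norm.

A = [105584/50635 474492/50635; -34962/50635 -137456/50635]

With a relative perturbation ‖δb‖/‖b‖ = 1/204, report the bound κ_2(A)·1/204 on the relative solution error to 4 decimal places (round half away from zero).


0.6054

AᵀA = [494812900/102556129 2196180000/102556129; 2196180000/102556129 9761472400/102556129]; tr = 6101300/61009, det = 40000/61009
λ_max, λ_min = (6101300/61009 ± √37216100250000/3722098081)/2 = 100, 400/61009
κ_2(A) = √(λ_max/λ_min) = √(100 / (400/61009)) = 123.5000
κ_2(A)·‖δb‖/‖b‖ = 0.6054


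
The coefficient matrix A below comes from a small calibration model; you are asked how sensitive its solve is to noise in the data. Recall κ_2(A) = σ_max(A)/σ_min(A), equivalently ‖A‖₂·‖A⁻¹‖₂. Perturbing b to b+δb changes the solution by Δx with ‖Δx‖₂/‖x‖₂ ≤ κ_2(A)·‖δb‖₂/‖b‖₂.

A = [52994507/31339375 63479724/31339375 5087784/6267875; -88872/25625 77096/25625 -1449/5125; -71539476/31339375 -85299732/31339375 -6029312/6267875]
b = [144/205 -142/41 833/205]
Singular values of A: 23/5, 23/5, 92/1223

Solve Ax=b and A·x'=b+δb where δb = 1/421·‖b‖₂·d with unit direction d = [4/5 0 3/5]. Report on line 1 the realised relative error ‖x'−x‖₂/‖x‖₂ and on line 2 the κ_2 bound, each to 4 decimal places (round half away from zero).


0.0043
0.1452

σ_max = 23/5, σ_min = 92/1223
condition number: (23/5) ÷ (92/1223) = 61.1500
worst-case relative error ≤ 61.1500 × 1/421 = 0.1452
solve Ax = b  →  x = [-8.7454 -7.6460 38.1635]
2-norm of b is 5.3852; of x, 39.8923
Δx = A⁻¹·δb where δb = 1/421·5.3852·d; ‖Δx‖ = 0.1700
dividing the unrounded norms, ‖Δx‖/‖x‖ = 0.0043
tightness: 0.0043 against a bound of 0.1452 (unrounded ratio ≈ 0.0293)


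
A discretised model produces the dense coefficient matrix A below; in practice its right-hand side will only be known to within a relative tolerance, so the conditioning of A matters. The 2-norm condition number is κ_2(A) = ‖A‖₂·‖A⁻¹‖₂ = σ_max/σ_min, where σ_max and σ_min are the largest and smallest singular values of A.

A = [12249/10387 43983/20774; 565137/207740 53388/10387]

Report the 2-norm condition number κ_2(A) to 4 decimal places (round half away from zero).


131.6000

form AᵀA = [132055353/15021200 6188481/375530; 6188481/375530 4641705/150212] with trace 35072109/883600 and determinant 321489/3534400
λ_max, λ_min = (35072109/883600 ± √1229768762027481/780748960000)/2 = 3969/100, 81/35344
σ_max=√(3969/100)=(63/10), σ_min=√(81/35344)=(9/188) → κ = 131.6000


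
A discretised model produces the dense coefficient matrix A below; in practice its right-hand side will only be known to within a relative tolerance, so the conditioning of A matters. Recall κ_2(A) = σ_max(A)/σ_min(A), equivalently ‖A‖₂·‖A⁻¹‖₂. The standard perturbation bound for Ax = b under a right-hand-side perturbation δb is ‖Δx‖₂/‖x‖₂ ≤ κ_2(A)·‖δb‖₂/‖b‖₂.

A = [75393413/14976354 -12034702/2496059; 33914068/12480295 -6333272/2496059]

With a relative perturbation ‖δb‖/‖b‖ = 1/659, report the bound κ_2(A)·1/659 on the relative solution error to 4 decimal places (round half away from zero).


M = AᵀA = [21895963774469/669046590900 -347536594363/11150776515; -347536594363/11150776515 22067102548/743385101]. tr(M)=1439874347161/23070572100, det(M)=623201296/5767643025
λ_max, λ_min = (1439874347161/23070572100 ± √2073008093845401045694321/532251297021298410000)/2 = 6241/100, 399424/230705721
σ_max=√(6241/100)=(79/10), σ_min=√(399424/230705721)=(632/15189) → κ = 189.8625
perturbation bound = 189.8625·1/659 = 0.2881

0.2881


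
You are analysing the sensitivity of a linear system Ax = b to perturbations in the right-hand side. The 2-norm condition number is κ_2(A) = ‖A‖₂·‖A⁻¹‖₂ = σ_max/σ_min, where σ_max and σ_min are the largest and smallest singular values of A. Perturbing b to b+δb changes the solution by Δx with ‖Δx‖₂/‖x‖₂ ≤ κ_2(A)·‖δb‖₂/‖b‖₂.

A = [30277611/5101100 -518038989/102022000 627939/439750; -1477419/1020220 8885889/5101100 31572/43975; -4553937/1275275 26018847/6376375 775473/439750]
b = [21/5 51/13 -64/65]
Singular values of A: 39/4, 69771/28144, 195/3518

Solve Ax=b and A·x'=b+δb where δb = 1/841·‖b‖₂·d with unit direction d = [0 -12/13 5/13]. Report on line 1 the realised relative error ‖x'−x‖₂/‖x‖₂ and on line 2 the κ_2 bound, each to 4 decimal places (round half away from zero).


0.0017
0.2092

σ_max = 39/4, σ_min = 195/3518
κ = σ_max/σ_min = (39/4)/(195/3518) = 175.9000
perturbation bound = 175.9000·1/841 = 0.2092
solve Ax = b  →  x = [48.2341 50.1997 -19.0442]
‖b‖ = 5.8310, ‖x‖ = 72.1749
Δx = A⁻¹·δb where δb = 1/841·5.8310·d; ‖Δx‖ = 0.1251
realised ‖Δx‖/‖x‖ = 0.0017
so the bound overstates the realised error by a factor of ≈ 120.6845 (computed from the unrounded values)


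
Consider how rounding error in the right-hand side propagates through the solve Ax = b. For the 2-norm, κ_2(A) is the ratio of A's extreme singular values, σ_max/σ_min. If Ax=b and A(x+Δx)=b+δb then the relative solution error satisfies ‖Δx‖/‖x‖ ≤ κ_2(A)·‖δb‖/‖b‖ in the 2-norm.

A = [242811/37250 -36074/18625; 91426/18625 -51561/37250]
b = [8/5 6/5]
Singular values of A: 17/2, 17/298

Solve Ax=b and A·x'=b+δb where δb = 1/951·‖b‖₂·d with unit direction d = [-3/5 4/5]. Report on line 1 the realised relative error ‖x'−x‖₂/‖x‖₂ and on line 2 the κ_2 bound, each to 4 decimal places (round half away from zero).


from the listed singular values, σ₁ = 17/2, σ_n = 17/298
κ_2(A) = (17/2) / (17/298) = 149.0000
bound on ‖Δx‖/‖x‖: κ·ε = 149.0000·1/951 = 0.1567
solve Ax = b  →  x = [0.2259 -0.0659]
‖b‖ = 2.0000, ‖x‖ = 0.2353
re-solving with b+δb shifts x by Δx of norm 0.0369
realised ‖Δx‖/‖x‖ = 0.1567
tightness: 0.1567 against a bound of 0.1567; the bound is attained (ratio 1)

0.1567
0.1567


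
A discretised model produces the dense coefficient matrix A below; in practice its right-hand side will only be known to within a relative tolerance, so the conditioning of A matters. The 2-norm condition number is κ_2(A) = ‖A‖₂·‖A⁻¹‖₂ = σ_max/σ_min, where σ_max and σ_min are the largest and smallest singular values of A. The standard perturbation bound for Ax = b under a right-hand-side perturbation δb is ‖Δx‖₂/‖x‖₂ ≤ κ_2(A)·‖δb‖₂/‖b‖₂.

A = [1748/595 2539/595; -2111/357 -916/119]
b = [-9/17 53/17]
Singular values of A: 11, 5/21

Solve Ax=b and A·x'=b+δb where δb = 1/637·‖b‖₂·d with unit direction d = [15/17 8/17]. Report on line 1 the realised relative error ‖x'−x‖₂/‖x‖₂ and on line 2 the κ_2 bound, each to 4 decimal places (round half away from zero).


from the listed singular values, σ₁ = 11, σ_n = 5/21
κ_2(A) = 11 / (5/21) = 46.2000
κ_2(A)·‖δb‖/‖b‖ = 0.0725
solve Ax = b  →  x = [-3.5236 2.3018]
2-norm of b is 3.1623; of x, 4.2088
re-solving with b+δb shifts x by Δx of norm 0.0209
dividing the unrounded norms, ‖Δx‖/‖x‖ = 0.0050
so the bound overstates the realised error by a factor of ≈ 14.6405 (computed from the unrounded values)

0.0050
0.0725


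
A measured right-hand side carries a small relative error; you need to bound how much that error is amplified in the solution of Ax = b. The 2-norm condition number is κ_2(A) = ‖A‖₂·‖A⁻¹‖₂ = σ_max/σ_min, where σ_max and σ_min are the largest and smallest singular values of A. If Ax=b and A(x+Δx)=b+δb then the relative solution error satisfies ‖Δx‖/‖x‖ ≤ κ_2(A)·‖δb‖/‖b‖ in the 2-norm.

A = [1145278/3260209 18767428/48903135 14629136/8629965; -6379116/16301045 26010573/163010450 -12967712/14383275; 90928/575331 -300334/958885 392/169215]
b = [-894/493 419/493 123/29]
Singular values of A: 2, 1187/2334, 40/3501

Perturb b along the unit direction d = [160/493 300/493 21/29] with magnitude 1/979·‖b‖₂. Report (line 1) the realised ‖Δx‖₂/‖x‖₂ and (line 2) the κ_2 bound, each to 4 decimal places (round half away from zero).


σ_max = 2, σ_min = 40/3501
κ_2(A) = 2 / (40/3501) = 175.0500
κ_2(A)·‖δb‖/‖b‖ = 0.1788
solve Ax = b  →  x = [-219.8876 -123.9588 72.5610]
2-norm of b is 4.6904; of x, 262.6432
with δb = [0.0016 0.0029 0.0035], A·Δx = δb → ‖Δx‖ = 0.4193
relative error = 0.0016
realised/bound (from unrounded values) ≈ 0.0089

0.0016
0.1788


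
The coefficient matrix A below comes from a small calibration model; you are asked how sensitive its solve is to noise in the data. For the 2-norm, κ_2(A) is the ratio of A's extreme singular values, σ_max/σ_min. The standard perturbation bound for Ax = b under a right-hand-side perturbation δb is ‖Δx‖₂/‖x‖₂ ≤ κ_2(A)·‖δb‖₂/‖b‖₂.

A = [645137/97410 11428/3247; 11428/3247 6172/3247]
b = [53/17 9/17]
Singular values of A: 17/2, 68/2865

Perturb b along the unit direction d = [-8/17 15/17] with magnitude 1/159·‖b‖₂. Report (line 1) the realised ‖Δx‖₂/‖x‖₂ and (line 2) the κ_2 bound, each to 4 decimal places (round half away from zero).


0.0199
2.2524

σ_max = 17/2, σ_min = 68/2865
κ = σ_max/σ_min = (17/2)/(68/2865) = 358.1250
perturbation bound = 358.1250·1/159 = 2.2524
solve Ax = b  →  x = [20.1384 -37.0095]
‖b‖₂ = 3.1623 and ‖x‖₂ = 42.1338
Δx = A⁻¹·δb where δb = 1/159·3.1623·d; ‖Δx‖ = 0.8380
realised ‖Δx‖/‖x‖ = 0.0199
so the bound overstates the realised error by a factor of ≈ 113.2530 (computed from the unrounded values)


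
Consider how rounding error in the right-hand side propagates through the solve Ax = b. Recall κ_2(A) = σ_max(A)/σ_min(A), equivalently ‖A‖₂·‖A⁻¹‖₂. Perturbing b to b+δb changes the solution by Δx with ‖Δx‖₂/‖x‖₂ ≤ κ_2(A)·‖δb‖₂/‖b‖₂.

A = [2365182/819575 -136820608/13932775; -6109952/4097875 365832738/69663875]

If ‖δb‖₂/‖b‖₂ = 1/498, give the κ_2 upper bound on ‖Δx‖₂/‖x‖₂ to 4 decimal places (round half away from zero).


0.5266

M = AᵀA = [177183660770404/16792579515625 -607374202998528/16792579515625; -607374202998528/16792579515625 2082458690414596/16792579515625]. tr(M)=3615427761896/26868127225, det(M)=282912400/1074725089
solving λ² − 3615427761896/26868127225·λ + 282912400/1074725089 = 0 gives λ = 3364/25, 2102500/1074725089
κ_2(A) = √(λ_max/λ_min) = √((3364/25) / (2102500/1074725089)) = 262.2640
κ_2(A)·‖δb‖/‖b‖ = 0.5266


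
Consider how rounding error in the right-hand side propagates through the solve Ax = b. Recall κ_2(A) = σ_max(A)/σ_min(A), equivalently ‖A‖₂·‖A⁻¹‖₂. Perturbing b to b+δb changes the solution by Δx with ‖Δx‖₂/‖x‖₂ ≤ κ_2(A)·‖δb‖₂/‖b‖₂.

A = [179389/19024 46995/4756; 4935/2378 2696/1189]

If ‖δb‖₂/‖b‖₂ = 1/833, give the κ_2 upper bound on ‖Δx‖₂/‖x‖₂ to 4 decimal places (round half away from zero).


0.2689

M = AᵀA = [20070841/215296 5268375/53824; 5268375/53824 1383001/13456]. tr(M)=50177/256, det(M)=49/64
solving λ² − 50177/256·λ + 49/64 = 0 gives λ = 196, 1/256
κ_2(A) = √(λ_max/λ_min) = √(196 / (1/256)) = 224.0000
κ_2(A)·‖δb‖/‖b‖ = 0.2689


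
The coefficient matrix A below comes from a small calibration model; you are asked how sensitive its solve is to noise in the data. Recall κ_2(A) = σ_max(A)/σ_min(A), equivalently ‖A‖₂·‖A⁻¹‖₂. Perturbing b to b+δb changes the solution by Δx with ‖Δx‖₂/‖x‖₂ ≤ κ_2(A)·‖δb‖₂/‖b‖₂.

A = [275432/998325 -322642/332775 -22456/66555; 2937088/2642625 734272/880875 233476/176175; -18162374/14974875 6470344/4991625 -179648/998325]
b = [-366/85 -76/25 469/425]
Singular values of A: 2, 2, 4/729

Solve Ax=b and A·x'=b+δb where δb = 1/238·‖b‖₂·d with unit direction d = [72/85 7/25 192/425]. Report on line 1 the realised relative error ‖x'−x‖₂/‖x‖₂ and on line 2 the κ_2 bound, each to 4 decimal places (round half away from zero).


0.0057
1.5315

largest singular value 2, smallest 4/729
condition number: 2 ÷ (4/729) = 364.5000
bound on ‖Δx‖/‖x‖: κ·ε = 364.5000·1/238 = 1.5315
solve Ax = b  →  x = [400.7276 302.4207 -528.5862]
2-norm of b is 5.3852; of x, 729.0022
Δx = A⁻¹·δb where δb = 1/238·5.3852·d; ‖Δx‖ = 4.1237
realised ‖Δx‖/‖x‖ = 0.0057
realised/bound (from unrounded values) ≈ 0.0037


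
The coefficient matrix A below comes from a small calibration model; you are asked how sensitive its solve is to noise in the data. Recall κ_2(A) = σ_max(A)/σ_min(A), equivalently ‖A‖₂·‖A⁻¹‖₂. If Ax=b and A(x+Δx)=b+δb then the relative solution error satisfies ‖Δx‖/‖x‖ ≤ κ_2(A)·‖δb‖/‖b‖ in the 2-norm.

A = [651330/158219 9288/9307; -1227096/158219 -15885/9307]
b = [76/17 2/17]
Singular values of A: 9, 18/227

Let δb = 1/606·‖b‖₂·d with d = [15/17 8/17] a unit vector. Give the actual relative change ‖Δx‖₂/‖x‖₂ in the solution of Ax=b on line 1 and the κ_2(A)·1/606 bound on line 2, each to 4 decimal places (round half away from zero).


0.0018
0.1873

σ_max = 9, σ_min = 18/227
κ_2(A) = 9 / (18/227) = 113.5000
κ_2(A)·‖δb‖/‖b‖ = 0.1873
solve Ax = b  →  x = [-10.8564 49.2629]
2-norm of b is 4.4721; of x, 50.4449
re-solving with b+δb shifts x by Δx of norm 0.0931
realised ‖Δx‖/‖x‖ = 0.0018
tightness: 0.0018 against a bound of 0.1873 (unrounded ratio ≈ 0.0099)


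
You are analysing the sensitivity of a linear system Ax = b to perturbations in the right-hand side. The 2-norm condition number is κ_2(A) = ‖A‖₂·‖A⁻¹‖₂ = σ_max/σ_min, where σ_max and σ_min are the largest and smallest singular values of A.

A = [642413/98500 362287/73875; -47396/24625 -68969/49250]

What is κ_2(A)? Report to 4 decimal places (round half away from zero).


form AᵀA = [717818489/15523600 403761611/11642700; 403761611/11642700 908508781/34928100] with trace 403776061/5588496 and determinant 2088025/22353984
solving λ² − 403776061/5588496·λ + 2088025/22353984 = 0 gives λ = 289/4, 7225/5588496
so κ_2 = √((289/4) / (7225/5588496)) = 236.4000

236.4000


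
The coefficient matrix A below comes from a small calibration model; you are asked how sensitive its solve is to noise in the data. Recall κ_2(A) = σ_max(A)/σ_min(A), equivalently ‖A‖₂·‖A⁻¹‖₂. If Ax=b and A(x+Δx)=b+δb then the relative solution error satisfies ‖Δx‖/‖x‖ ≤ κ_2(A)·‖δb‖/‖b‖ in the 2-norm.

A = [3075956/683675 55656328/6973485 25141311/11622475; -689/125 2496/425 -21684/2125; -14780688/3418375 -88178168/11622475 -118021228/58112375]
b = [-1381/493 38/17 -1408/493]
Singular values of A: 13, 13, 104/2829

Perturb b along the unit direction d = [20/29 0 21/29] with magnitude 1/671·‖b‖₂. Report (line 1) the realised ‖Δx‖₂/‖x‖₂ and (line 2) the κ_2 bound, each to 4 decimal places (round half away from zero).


σ_max = 13, σ_min = 104/2829
κ_2(A) = 13 / (104/2829) = 353.6250
perturbation bound = 353.6250·1/671 = 0.5270
solve Ax = b  →  x = [83.4892 -30.3923 -62.8092]
‖b‖ = 4.5826, ‖x‖ = 108.8078
re-solving with b+δb shifts x by Δx of norm 0.1858
relative error = 0.0017
realised/bound (from unrounded values) ≈ 0.0032

0.0017
0.5270


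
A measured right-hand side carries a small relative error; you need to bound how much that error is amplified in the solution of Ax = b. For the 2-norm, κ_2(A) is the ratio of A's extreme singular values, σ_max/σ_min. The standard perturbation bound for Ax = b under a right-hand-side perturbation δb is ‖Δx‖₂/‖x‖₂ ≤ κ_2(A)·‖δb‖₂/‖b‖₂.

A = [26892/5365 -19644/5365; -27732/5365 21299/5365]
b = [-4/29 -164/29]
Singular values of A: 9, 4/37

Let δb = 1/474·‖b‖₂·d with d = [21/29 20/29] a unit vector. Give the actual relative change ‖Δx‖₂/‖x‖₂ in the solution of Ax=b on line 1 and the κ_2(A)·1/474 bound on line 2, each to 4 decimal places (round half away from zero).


largest singular value 9, smallest 4/37
κ = σ_max/σ_min = 9/(4/37) = 83.2500
worst-case relative error ≤ 83.2500 × 1/474 = 0.1756
solve Ax = b  →  x = [-21.8444 -29.8667]
‖b‖₂ = 5.6569 and ‖x‖₂ = 37.0027
Δx = A⁻¹·δb where δb = 1/474·5.6569·d; ‖Δx‖ = 0.1104
realised ‖Δx‖/‖x‖ = 0.0030
tightness: 0.0030 against a bound of 0.1756 (unrounded ratio ≈ 0.0170)

0.0030
0.1756


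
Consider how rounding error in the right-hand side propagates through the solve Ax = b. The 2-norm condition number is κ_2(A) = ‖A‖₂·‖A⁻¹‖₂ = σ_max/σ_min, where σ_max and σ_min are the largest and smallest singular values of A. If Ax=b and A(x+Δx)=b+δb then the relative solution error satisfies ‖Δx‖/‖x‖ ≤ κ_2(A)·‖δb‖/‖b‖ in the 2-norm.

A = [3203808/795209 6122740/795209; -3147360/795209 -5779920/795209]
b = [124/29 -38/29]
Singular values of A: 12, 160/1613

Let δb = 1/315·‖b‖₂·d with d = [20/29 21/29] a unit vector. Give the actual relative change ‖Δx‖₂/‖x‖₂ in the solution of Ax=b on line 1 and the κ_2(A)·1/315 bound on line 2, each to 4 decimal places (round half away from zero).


from the listed singular values, σ₁ = 12, σ_n = 160/1613
κ_2(A) = 12 / (160/1613) = 120.9750
bound on ‖Δx‖/‖x‖: κ·ε = 120.9750·1/315 = 0.3840
solve Ax = b  →  x = [-17.6336 9.7824]
‖b‖ = 4.4721, ‖x‖ = 20.1653
with δb = [0.0098 0.0103], A·Δx = δb → ‖Δx‖ = 0.1431
realised ‖Δx‖/‖x‖ = 0.0071
realised/bound (from unrounded values) ≈ 0.0185

0.0071
0.3840


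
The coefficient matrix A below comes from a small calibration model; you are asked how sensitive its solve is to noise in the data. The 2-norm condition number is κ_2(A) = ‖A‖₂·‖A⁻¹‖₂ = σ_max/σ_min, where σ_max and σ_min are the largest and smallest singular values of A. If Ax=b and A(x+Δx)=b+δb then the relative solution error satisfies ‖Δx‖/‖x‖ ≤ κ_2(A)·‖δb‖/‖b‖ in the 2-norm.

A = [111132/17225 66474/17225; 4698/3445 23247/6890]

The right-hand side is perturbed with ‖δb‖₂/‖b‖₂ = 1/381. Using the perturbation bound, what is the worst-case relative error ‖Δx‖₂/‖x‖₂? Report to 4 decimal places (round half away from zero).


0.0104

AᵀA = [76343796/1755625 51790347/1755625; 51790347/1755625 184531041/7022500]; tr = 19596249/280900, det = 19131876/70225
solving λ² − 19596249/280900·λ + 19131876/70225 = 0 gives λ = 6561/100, 11664/2809
so κ_2 = √((6561/100) / (11664/2809)) = 3.9750
worst-case relative error ≤ 3.9750 × 1/381 = 0.0104


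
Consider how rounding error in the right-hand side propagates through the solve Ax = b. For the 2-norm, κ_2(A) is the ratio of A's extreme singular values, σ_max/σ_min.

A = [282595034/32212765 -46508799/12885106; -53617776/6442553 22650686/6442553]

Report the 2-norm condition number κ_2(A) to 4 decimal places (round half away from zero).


213.6125

AᵀA = [180418074698116/1233843316225 -15034452863643/246768663245; -15034452863643/246768663245 5012226741385/197414930596]; tr = 5011703948681/29203392100, det = 4711998736/7300848025
eigenvalues of AᵀA: λ = (tr ± √(tr²−4·det))/2 = 17161/100, 1098304/292033921
so κ_2 = √((17161/100) / (1098304/292033921)) = 213.6125


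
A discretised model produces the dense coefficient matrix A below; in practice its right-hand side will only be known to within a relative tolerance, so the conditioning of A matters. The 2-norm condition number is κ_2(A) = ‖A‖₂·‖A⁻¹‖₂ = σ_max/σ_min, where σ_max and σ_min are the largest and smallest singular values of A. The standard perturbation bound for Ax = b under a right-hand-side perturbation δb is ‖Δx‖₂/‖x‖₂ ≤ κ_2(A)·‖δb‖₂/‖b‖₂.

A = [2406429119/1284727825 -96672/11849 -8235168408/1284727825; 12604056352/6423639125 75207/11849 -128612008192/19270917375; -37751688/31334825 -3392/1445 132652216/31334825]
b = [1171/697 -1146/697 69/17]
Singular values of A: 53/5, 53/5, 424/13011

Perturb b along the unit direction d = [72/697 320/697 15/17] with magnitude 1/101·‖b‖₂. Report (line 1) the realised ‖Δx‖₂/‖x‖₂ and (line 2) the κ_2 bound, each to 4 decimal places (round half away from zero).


0.0155
3.2205

largest singular value 53/5, smallest 424/13011
κ_2(A) = (53/5) / (424/13011) = 325.2750
bound on ‖Δx‖/‖x‖: κ·ε = 325.2750·1/101 = 3.2205
solve Ax = b  →  x = [88.3315 -0.2997 25.9310]
‖b‖ = 4.6904, ‖x‖ = 92.0596
δb = ε·‖b‖·d = [0.0048 0.0213 0.0410]; solving A·Δx = δb gives ‖Δx‖ = 1.4251
relative error = 0.0155
so the bound overstates the realised error by a factor of ≈ 208.0480 (computed from the unrounded values)


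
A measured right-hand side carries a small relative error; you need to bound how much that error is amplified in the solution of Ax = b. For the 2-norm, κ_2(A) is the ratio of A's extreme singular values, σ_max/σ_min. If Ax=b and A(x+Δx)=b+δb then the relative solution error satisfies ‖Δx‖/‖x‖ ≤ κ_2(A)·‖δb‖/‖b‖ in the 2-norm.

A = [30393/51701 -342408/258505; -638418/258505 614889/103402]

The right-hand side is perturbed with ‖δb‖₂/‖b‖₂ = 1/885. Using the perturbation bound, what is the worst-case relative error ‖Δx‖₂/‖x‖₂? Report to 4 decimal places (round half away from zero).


AᵀA = [19707633/3057925 -1891593/122317; -1891593/122317 453996477/12231700]; tr = 40986693/940900, det = 1185921/23522500
eigenvalues of AᵀA: λ = (tr ± √(tr²−4·det))/2 = 1089/25, 1089/940900
so κ_2 = √((1089/25) / (1089/940900)) = 194.0000
bound on ‖Δx‖/‖x‖: κ·ε = 194.0000·1/885 = 0.2192

0.2192


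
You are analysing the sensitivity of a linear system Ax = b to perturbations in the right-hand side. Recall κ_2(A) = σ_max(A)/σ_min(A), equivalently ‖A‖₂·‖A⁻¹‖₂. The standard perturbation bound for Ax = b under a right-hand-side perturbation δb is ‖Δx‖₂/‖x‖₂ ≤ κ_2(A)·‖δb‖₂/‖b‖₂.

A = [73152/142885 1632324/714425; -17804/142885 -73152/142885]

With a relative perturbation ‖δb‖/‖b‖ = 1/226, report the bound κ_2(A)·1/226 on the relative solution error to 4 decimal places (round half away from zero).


1.1283

M = AᵀA = [674384/2429045 74907648/60726125; 74907648/60726125 1664641296/303630625]. tr(M)=1040416/180625, det(M)=2304/4515625
λ_max, λ_min = (1040416/180625 ± √1082398867456/32625390625)/2 = 144/25, 16/180625
κ = σ_max/σ_min = (12/5)/(4/425) = 255.0000
worst-case relative error ≤ 255.0000 × 1/226 = 1.1283


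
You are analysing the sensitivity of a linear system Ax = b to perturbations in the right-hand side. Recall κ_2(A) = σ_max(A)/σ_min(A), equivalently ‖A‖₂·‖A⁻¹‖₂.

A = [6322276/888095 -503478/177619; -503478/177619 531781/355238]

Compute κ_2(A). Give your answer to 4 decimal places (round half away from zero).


AᵀA = [274014356404/4666939225 -22795721667/933387845; -22795721667/933387845 7673085313/746710276]; tr = 7620618689/110460100, det = 189833284/27615025
solving λ² − 7620618689/110460100·λ + 189833284/27615025 = 0 gives λ = 6889/100, 110224/1104601
κ_2(A) = √(λ_max/λ_min) = √((6889/100) / (110224/1104601)) = 26.2750

26.2750


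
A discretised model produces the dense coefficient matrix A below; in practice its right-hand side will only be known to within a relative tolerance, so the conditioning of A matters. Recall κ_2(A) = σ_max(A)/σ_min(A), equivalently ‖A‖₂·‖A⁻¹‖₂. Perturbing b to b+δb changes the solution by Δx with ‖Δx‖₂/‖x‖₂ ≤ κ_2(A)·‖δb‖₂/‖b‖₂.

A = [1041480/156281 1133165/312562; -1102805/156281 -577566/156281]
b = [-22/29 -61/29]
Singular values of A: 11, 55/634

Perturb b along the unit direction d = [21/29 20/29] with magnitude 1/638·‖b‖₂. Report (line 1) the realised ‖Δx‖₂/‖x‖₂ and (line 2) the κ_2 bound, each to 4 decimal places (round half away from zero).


0.0018
0.1987

largest singular value 11, smallest 55/634
κ = σ_max/σ_min = 11/(55/634) = 126.8000
bound on ‖Δx‖/‖x‖: κ·ε = 126.8000·1/638 = 0.1987
solve Ax = b  →  x = [10.9294 -20.2995]
‖b‖ = 2.2361, ‖x‖ = 23.0547
re-solving with b+δb shifts x by Δx of norm 0.0404
relative error = 0.0018
realised/bound (from unrounded values) ≈ 0.0088


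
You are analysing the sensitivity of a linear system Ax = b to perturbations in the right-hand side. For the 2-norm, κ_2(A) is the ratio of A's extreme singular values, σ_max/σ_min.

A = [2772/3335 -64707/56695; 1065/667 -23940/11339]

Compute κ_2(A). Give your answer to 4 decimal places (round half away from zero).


form AᵀA = [36039609/11122225 -48045312/11122225; -48045312/11122225 64066041/11122225] with trace 4004226/444889 and determinant 2025/444889
char-poly roots: 9 and 225/444889
κ = σ_max/σ_min = 3/(15/667) = 133.4000

133.4000


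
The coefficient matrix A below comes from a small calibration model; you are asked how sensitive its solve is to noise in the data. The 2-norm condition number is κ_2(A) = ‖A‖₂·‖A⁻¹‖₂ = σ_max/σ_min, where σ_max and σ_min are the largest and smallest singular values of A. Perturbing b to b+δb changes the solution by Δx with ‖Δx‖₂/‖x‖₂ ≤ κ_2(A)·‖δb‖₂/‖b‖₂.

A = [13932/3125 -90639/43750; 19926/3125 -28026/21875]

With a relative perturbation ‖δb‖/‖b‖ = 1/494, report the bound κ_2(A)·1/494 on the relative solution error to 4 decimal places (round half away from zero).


0.0177

AᵀA = [23645844/390625 -47593494/2734375; -47593494/2734375 454290201/76562500]; tr = 8142201/122500, det = 43046721/765625
λ_max, λ_min = (8142201/122500 ± √62920574198001/15006250000)/2 = 6561/100, 26244/30625
σ_max=√(6561/100)=(81/10), σ_min=√(26244/30625)=(162/175) → κ = 8.7500
κ_2(A)·‖δb‖/‖b‖ = 0.0177


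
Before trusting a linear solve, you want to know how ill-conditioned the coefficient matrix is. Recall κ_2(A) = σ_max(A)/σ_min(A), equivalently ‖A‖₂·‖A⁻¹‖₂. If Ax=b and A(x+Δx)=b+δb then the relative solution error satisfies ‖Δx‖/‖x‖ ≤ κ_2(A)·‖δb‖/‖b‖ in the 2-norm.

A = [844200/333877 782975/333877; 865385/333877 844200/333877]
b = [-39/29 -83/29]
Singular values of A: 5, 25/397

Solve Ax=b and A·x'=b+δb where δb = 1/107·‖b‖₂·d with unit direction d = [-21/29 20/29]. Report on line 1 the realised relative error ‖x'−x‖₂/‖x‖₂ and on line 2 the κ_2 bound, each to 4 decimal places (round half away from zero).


largest singular value 5, smallest 25/397
condition number: 5 ÷ (25/397) = 79.4000
κ_2(A)·‖δb‖/‖b‖ = 0.7421
solve Ax = b  →  x = [10.5172 -11.9131]
2-norm of b is 3.1623; of x, 15.8913
δb = ε·‖b‖·d = [-0.0214 0.0204]; solving A·Δx = δb gives ‖Δx‖ = 0.4693
realised ‖Δx‖/‖x‖ = 0.0295
realised/bound (from unrounded values) ≈ 0.0398

0.0295
0.7421


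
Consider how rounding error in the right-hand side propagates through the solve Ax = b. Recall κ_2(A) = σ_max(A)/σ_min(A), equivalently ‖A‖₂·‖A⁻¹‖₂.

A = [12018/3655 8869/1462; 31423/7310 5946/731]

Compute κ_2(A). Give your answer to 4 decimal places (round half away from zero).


M = AᵀA = [62605369/2137444 29342880/534361; 29342880/534361 220078825/2137444]. tr(M)=489073/3698, det(M)=13225/29584
λ_max, λ_min = (489073/3698 ± √59791986576/3418801)/2 = 529/4, 25/7396
so κ_2 = √((529/4) / (25/7396)) = 197.8000

197.8000


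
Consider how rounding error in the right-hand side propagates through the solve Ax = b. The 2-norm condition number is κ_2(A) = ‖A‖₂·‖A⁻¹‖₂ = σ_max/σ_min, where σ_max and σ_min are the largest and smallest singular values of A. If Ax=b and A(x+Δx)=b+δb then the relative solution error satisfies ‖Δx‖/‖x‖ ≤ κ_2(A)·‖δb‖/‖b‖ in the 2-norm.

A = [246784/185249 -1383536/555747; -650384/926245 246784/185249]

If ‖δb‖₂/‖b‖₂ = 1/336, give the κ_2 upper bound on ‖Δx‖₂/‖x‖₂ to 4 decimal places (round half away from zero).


M = AᵀA = [6732034304/2968615225 -7573307392/1781169135; -7573307392/1781169135 8520044800/1068701481]. tr(M)=946676224/92448225, det(M)=65536/92448225
eigenvalues of AᵀA: λ = (tr ± √(tr²−4·det))/2 = 256/25, 256/3697929
κ_2(A) = √(λ_max/λ_min) = √((256/25) / (256/3697929)) = 384.6000
κ_2(A)·‖δb‖/‖b‖ = 1.1446

1.1446


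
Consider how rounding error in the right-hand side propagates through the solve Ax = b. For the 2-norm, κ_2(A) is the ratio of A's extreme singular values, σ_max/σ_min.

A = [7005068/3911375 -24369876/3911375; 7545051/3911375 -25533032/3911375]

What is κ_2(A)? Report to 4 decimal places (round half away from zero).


AᵀA = [5041558729/727650625 -17282314728/727650625; -17282314728/727650625 59254534096/727650625]; tr = 2571843713/29106025, det = 78074896/727650625
solving λ² − 2571843713/29106025·λ + 78074896/727650625 = 0 gives λ = 2209/25, 35344/29106025
κ_2(A) = √(λ_max/λ_min) = √((2209/25) / (35344/29106025)) = 269.7500

269.7500


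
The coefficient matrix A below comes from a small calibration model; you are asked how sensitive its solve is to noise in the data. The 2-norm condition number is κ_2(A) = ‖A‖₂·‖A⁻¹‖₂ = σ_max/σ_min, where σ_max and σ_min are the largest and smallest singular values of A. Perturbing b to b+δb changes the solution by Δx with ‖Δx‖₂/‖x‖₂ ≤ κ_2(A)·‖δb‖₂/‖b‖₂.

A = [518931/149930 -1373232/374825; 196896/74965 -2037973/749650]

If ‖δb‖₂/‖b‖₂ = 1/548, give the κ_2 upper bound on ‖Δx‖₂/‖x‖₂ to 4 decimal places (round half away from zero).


0.3396

M = AᵀA = [16974460881/899160196 -22277627736/1123950245; -22277627736/1123950245 467855938081/22479004900]. tr(M)=530450333/13364450, det(M)=194481/4276624
λ_max, λ_min = (530450333/13364450 ± √70336266658701316/44652130950625)/2 = 3969/100, 1225/1069156
κ = σ_max/σ_min = (63/10)/(35/1034) = 186.1200
perturbation bound = 186.1200·1/548 = 0.3396


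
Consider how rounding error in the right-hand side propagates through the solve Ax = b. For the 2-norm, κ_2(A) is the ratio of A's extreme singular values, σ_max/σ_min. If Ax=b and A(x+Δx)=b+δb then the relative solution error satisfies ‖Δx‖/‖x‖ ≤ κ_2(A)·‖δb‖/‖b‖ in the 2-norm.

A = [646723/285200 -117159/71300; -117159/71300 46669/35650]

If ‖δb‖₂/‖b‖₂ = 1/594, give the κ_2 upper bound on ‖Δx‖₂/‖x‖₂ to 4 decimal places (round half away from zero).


M = AᵀA = [25514813569/3253561600 -4780438677/813390400; -4780438677/813390400 897528541/203347600]. tr(M)=1595010809/130142464, det(M)=37515625/520569856
λ_max, λ_min = (1595010809/130142464 ± √2539177104950834481/16937060935991296)/2 = 49/4, 765625/130142464
κ = σ_max/σ_min = (7/2)/(875/11408) = 45.6320
worst-case relative error ≤ 45.6320 × 1/594 = 0.0768

0.0768


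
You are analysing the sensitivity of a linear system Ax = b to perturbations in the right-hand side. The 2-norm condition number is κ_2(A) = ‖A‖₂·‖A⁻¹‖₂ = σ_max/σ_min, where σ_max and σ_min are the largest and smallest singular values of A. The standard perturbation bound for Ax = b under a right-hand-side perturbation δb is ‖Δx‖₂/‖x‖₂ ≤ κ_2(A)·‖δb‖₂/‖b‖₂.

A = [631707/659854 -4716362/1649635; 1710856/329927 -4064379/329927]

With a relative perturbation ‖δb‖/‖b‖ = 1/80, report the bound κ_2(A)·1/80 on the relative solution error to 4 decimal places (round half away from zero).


0.7738

M = AᵀA = [7202359753/259016836 -21569015727/323771045; -21569015727/323771045 258907487749/1618855225]. tr(M)=7193425709/38316100, det(M)=352275361/38316100
solving λ² − 7193425709/38316100·λ + 352275361/38316100 = 0 gives λ = 18769/100, 18769/383161
κ = σ_max/σ_min = (137/10)/(137/619) = 61.9000
bound on ‖Δx‖/‖x‖: κ·ε = 61.9000·1/80 = 0.7738


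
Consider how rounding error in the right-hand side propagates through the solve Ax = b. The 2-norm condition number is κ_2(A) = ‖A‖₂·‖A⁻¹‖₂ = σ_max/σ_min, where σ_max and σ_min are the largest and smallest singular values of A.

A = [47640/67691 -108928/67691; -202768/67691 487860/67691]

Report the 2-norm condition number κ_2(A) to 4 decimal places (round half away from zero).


AᵀA = [25808704/2725801 -61934400/2725801; -61934400/2725801 148645264/2725801]; tr = 1032272/16129, det = 1024/16129
char-poly roots: 64 and 16/16129
κ = σ_max/σ_min = 8/(4/127) = 254.0000

254.0000


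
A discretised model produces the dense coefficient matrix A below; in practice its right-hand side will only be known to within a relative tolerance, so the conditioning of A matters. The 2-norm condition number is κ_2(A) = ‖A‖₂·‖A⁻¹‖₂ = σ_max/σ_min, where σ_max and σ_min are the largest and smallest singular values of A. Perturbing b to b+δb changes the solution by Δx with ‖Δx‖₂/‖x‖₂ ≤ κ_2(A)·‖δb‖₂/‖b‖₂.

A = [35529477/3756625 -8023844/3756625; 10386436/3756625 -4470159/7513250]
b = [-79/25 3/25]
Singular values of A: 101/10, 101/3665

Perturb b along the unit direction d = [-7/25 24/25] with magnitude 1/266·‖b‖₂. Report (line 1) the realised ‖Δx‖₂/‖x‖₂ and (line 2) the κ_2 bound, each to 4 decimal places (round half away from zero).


0.0119
1.3778

largest singular value 101/10, smallest 101/3665
κ_2(A) = (101/10) / (101/3665) = 366.5000
bound on ‖Δx‖/‖x‖: κ·ε = 366.5000·1/266 = 1.3778
solve Ax = b  →  x = [7.6757 35.4673]
‖b‖ = 3.1623, ‖x‖ = 36.2883
re-solving with b+δb shifts x by Δx of norm 0.4314
dividing the unrounded norms, ‖Δx‖/‖x‖ = 0.0119
so the bound overstates the realised error by a factor of ≈ 115.9014 (computed from the unrounded values)
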